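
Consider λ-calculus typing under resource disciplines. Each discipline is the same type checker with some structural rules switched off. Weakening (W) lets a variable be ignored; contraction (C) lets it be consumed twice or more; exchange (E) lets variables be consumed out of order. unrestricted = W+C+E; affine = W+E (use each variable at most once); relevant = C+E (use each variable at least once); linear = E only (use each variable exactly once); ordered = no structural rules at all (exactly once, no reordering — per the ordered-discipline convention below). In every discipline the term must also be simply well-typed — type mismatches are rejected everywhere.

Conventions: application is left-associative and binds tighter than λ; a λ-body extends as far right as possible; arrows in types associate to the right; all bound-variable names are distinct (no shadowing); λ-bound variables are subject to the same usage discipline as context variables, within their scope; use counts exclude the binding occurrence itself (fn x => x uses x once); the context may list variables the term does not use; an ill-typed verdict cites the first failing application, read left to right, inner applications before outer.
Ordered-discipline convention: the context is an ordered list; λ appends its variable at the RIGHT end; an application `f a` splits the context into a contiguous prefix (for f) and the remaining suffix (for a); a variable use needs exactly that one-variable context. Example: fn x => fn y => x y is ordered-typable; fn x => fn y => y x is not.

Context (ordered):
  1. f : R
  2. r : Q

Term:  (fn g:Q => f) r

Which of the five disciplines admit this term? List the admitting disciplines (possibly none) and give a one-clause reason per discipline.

admitted by: affine, unrestricted
usage: f: 1×; r: 1×; g (bound): 0×
uses in reading order: f, r
typing: ✓ — R
ordered: ✗ — g left unused
linear: ✗ — g left unused
affine: ✓ — no duplicate uses among f, r, g
relevant: ✗ — g left unused
unrestricted: ✓ — type-checks (R) and nothing is barred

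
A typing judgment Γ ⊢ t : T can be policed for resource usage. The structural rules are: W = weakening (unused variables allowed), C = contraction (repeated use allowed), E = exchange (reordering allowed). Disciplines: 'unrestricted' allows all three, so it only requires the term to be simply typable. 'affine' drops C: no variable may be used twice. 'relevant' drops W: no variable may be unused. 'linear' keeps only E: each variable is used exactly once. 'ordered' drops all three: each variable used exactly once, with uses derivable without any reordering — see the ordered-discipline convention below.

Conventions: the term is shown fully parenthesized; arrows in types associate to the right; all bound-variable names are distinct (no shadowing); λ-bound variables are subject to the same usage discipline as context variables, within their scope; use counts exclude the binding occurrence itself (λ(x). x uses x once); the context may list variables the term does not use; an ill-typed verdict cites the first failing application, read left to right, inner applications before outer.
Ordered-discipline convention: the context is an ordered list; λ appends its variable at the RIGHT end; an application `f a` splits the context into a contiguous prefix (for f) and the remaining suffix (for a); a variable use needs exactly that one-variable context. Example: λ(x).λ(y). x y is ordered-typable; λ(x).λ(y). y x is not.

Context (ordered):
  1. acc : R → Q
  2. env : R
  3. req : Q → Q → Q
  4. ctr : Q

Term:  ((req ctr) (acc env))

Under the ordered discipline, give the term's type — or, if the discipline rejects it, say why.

not well-typed under ordered — no contiguous prefix/suffix split fits req, ctr, acc, env
counts: acc: 1×; env: 1×; req: 1×; ctr: 1×
left-to-right use order: req, ctr, acc, env
typing: ✓ — Q
all disciplines: ordered ✗ · linear ✓ · affine ✓ · relevant ✓ · unrestricted ✓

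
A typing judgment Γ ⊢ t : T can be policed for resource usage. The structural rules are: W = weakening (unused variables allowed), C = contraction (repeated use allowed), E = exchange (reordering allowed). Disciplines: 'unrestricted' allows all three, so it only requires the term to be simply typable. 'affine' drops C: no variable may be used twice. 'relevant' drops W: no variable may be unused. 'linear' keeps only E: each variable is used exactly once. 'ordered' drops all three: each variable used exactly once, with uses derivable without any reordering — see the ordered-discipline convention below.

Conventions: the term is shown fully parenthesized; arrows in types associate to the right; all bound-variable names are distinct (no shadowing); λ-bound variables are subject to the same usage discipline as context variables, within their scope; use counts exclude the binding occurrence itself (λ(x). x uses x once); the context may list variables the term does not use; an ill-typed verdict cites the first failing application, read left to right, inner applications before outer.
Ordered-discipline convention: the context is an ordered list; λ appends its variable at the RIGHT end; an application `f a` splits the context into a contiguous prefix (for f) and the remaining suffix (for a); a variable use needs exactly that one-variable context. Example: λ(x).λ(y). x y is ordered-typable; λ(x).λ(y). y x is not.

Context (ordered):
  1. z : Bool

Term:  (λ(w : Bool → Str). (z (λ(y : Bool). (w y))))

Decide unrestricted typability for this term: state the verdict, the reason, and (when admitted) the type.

no — fails simple typing
variable uses: z=1, w [bound]=1, y [bound]=1
uses in reading order: z, w, y
typing: ill-typed: can't apply a value of type Bool
all disciplines: ordered ✗; linear ✗; affine ✗; relevant ✗; unrestricted ✗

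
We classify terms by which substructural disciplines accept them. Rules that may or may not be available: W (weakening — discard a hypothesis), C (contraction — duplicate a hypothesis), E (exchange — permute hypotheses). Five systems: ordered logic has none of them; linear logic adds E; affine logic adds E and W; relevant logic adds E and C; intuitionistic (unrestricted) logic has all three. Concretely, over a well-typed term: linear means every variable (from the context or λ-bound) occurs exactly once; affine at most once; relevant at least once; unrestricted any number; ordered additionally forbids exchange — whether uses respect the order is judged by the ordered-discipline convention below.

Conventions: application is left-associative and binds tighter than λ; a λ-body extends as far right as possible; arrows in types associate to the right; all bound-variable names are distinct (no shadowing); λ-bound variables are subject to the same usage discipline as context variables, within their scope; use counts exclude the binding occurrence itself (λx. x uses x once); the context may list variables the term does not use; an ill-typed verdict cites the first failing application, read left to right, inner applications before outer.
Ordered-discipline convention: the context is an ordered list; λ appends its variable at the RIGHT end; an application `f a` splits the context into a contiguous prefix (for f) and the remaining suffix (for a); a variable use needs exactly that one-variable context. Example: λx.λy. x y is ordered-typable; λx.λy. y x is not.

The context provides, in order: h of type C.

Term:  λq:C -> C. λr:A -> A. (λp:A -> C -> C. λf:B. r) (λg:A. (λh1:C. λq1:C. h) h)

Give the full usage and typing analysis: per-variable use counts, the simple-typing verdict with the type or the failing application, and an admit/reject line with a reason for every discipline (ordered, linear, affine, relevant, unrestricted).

variable uses: h: 2×; q (bound): 0×; r (bound): 1×; p (bound): 0×; f (bound): 0×; g (bound): 0×; h1 (bound): 0×; q1 (bound): 0×
order of uses: r, h, h
typing: well-typed at (C -> C) -> (A -> A) -> B -> A -> A
ordered: ✗, h ×2 used more than once (contraction); q, p, f, g, h1, q1 left unused
linear: ✗, h ×2 used more than once (contraction); q, p, f, g, h1, q1 left unused
affine: ✗, h ×2 used more than once (contraction)
relevant: ✗, q, p, f, g, h1, q1 left unused
unrestricted: ✓, simply typable at (C -> C) -> (A -> A) -> B -> A -> A; W, C, E all held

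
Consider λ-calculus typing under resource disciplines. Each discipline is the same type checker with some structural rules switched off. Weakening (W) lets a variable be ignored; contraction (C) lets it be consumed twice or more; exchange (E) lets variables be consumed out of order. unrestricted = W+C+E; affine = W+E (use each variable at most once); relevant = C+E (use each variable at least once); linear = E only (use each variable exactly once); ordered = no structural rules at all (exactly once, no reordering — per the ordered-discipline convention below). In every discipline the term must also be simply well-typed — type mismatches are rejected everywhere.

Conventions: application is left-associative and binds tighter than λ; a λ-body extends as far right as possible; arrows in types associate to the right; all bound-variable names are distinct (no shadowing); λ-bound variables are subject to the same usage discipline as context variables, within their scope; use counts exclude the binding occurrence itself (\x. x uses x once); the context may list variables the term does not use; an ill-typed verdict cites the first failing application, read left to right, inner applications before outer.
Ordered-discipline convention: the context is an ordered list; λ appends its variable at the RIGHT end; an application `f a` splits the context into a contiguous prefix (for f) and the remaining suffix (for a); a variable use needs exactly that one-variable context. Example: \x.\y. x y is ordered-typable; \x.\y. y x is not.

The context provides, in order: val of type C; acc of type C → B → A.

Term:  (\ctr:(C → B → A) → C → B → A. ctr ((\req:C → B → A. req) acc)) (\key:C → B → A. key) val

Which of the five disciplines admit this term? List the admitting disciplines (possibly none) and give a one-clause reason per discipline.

admitting disciplines: linear, affine, relevant, unrestricted
usage: val=1; acc=1; ctr [bound]=1; req [bound]=1; key [bound]=1
uses in reading order: ctr, req, acc, key, val
typing: ✓ — B → A
ordered ✗ (needs exchange: uses follow ctr, req, acc, key, val)
linear ✓ (single use per variable (val, acc, ctr, req, key))
affine ✓ (val, acc, ctr, req, key: no repeats, contraction unneeded)
relevant ✓ (at least one use each (val, acc, ctr, req, key))
unrestricted ✓ (simply typable at B → A; W, C, E all held)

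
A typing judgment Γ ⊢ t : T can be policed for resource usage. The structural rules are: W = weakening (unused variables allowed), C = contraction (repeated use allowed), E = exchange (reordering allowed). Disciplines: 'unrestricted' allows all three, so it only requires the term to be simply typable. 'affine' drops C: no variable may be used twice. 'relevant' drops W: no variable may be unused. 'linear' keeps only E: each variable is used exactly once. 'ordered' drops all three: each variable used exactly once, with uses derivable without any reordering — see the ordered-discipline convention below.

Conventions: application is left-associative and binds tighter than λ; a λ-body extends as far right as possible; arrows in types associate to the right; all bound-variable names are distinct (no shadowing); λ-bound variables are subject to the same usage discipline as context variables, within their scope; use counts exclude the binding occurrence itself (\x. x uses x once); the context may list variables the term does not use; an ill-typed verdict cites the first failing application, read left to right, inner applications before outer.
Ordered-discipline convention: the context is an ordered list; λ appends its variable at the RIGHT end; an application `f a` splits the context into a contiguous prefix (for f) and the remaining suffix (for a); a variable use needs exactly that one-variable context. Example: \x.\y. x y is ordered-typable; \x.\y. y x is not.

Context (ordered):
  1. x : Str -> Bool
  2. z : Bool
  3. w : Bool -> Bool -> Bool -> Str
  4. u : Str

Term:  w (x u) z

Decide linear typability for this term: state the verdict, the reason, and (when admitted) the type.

yes — exactly-once usage across x, z, w, u; term : Bool -> Str
variable uses: x ×1, z ×1, w ×1, u ×1
use order (left to right): w, x, u, z
typing: ✓ — Bool -> Str
per-discipline verdicts: ordered ✗, linear ✓, affine ✓, relevant ✓, unrestricted ✓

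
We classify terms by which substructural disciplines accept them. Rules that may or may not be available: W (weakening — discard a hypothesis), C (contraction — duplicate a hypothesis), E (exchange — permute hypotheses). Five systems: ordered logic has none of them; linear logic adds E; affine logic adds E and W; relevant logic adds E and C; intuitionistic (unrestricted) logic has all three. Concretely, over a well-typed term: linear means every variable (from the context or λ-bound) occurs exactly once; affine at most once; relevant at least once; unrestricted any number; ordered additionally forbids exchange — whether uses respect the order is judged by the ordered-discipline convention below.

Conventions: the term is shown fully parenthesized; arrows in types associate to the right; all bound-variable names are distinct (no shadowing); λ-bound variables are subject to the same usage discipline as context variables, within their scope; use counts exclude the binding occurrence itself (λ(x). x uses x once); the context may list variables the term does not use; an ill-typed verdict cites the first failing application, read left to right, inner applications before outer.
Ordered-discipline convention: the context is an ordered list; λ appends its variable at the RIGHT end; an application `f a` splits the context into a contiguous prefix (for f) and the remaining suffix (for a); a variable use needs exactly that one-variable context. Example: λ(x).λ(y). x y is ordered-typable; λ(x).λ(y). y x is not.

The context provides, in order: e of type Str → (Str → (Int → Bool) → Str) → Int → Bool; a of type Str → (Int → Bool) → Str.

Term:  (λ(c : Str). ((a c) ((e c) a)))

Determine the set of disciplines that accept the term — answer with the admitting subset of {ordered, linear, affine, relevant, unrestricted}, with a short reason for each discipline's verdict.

accepted by: relevant, unrestricted
counts: e ×1, a ×2, c (λ-bound) ×2
use order (left to right): a, c, e, c, a
typing: well-typed at Str → Str
ordered: ✗, repeated use of a ×2, c ×2
linear: ✗, repeated use of a ×2, c ×2
affine: ✗, repeated use of a ×2, c ×2
relevant: ✓, every one of e, a, c appears
unrestricted: ✓, typability at Str → Str is all that's needed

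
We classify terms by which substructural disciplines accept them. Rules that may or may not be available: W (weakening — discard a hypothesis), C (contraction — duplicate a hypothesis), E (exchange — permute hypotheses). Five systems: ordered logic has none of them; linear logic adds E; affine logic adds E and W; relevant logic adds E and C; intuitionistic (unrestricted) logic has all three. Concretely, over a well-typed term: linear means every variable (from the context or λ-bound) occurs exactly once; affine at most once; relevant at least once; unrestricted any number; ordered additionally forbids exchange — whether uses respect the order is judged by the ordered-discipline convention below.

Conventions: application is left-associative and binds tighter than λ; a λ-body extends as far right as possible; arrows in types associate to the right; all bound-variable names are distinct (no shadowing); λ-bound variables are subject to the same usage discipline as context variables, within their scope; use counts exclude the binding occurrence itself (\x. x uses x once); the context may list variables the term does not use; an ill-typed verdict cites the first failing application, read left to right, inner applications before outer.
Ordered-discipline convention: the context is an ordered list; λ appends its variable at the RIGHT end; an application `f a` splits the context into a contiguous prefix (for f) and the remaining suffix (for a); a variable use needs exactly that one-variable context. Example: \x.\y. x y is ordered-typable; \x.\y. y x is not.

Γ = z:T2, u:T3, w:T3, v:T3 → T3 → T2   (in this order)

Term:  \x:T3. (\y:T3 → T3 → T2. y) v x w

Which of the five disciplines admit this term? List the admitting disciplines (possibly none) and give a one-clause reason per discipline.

admitted by: affine, unrestricted
use counts: z: 0, u: 0, w: 1, v: 1, x (bound): 1, y (bound): 1
uses in reading order: y, v, x, w
typing: the term checks, with type T3 → T2
ordered: ✗, needs weakening: z, u unused
linear: ✗, needs weakening: z, u unused
affine: ✓, z, u, w, v, x, y: no repeats, contraction unneeded
relevant: ✗, needs weakening: z, u unused
unrestricted: ✓, well-typed at T3 → T2; no restrictions here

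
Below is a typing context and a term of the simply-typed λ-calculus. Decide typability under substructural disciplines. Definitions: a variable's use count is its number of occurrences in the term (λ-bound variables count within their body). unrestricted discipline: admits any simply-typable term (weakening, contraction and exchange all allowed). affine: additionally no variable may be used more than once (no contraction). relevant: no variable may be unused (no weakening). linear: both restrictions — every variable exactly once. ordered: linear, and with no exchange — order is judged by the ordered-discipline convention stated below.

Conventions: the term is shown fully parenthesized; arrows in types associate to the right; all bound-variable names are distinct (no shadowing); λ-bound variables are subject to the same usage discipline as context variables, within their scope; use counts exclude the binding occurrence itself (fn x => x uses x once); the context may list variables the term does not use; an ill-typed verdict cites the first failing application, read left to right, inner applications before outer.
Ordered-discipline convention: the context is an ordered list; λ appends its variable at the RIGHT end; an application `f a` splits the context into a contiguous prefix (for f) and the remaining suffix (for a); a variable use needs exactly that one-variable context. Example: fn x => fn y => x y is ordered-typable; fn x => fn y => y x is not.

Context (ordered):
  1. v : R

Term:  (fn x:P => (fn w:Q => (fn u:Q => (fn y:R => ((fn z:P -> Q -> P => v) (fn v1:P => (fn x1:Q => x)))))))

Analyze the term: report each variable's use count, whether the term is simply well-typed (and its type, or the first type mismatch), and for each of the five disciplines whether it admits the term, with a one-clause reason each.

variable uses: v: 1×; x [bound]: 1×; w [bound]: 0×; u [bound]: 0×; y [bound]: 0×; z [bound]: 0×; v1 [bound]: 0×; x1 [bound]: 0×
left-to-right use order: v, x
typing: well-typed at P -> Q -> Q -> R -> R
ordered: ✗ — needs weakening: w, u, y, z, v1, x1 unused
linear: ✗ — needs weakening: w, u, y, z, v1, x1 unused
affine: ✓ — none of v, x, w, u, y, z, v1, x1 used more than once
relevant: ✗ — needs weakening: w, u, y, z, v1, x1 unused
unrestricted: ✓ — typability at P -> Q -> Q -> R -> R is all that's needed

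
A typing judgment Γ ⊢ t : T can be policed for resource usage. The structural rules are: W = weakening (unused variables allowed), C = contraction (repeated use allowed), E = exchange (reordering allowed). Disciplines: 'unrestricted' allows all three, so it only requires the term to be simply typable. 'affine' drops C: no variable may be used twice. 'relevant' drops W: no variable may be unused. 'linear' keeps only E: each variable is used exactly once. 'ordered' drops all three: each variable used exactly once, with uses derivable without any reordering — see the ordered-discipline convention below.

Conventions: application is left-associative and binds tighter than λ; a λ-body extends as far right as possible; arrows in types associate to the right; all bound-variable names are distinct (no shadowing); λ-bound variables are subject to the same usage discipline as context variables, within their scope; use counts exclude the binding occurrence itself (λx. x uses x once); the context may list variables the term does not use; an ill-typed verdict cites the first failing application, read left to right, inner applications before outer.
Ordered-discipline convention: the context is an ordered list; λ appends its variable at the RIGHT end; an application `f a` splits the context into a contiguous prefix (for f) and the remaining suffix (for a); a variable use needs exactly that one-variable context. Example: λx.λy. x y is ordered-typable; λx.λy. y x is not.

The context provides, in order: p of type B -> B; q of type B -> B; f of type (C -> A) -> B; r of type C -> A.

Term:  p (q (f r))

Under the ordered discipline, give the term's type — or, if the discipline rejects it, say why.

term : B
usage: p=1; q=1; f=1; r=1
uses in reading order: p, q, f, r
typing: the term checks, with type B
per-discipline verdicts: ordered ✓; linear ✓; affine ✓; relevant ✓; unrestricted ✓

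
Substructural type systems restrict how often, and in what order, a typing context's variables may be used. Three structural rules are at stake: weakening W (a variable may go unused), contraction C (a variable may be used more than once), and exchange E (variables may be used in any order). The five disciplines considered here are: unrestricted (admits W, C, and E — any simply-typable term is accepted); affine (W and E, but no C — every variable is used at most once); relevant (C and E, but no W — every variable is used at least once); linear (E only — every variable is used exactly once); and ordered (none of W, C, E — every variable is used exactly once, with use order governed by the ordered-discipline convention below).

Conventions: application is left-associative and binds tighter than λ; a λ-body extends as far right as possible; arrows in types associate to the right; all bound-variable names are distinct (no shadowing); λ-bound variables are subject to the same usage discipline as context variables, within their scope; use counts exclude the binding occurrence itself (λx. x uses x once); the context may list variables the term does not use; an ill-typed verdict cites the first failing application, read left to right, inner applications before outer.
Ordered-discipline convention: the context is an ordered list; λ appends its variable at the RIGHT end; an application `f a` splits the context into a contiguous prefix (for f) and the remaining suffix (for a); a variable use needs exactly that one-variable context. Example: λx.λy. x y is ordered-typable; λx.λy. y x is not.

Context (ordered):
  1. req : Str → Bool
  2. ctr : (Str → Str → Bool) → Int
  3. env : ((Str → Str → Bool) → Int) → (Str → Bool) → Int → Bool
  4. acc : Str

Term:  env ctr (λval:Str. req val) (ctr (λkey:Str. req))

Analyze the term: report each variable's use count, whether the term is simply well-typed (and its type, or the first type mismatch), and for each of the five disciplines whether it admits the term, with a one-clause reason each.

use counts: req: 2×, ctr: 2×, env: 1×, acc: 0×, val (λ-bound): 1×, key (λ-bound): 0×
left-to-right use order: env, ctr, req, val, ctr, req
typing: well-typed — term : Bool
ordered: ✗ — uses contraction: req ×2, ctr ×2; acc, key left unused
linear: ✗ — uses contraction: req ×2, ctr ×2; acc, key left unused
affine: ✗ — uses contraction: req ×2, ctr ×2
relevant: ✗ — acc, key left unused
unrestricted: ✓ — type-checks (Bool) and nothing is barred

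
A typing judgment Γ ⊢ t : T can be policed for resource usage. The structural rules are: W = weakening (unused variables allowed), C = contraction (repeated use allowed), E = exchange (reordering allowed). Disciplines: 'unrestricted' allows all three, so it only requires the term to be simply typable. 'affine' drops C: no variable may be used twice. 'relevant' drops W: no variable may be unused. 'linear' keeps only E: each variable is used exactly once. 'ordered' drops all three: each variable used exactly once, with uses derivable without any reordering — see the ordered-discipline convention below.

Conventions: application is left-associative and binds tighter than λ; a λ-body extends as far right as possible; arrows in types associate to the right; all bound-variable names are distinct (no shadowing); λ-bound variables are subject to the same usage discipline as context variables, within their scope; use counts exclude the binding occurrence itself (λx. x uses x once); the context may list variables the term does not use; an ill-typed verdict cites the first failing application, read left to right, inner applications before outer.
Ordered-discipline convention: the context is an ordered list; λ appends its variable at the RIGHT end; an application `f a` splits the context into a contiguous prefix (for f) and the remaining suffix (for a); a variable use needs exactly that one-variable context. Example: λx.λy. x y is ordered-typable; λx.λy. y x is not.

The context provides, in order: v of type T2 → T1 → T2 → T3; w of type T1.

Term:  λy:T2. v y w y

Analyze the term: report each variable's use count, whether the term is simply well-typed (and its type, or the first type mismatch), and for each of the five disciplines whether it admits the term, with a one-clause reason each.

counts: v: 1, w: 1, y (bound): 2
use order (left to right): v, y, w, y
typing: the term checks, with type T2 → T3
ordered: ✗, y ×2 used more than once (contraction)
linear: ✗, y ×2 used more than once (contraction)
affine: ✗, y ×2 used more than once (contraction)
relevant: ✓, v, w, y: all used, weakening unneeded
unrestricted: ✓, typability at T2 → T3 is all that's needed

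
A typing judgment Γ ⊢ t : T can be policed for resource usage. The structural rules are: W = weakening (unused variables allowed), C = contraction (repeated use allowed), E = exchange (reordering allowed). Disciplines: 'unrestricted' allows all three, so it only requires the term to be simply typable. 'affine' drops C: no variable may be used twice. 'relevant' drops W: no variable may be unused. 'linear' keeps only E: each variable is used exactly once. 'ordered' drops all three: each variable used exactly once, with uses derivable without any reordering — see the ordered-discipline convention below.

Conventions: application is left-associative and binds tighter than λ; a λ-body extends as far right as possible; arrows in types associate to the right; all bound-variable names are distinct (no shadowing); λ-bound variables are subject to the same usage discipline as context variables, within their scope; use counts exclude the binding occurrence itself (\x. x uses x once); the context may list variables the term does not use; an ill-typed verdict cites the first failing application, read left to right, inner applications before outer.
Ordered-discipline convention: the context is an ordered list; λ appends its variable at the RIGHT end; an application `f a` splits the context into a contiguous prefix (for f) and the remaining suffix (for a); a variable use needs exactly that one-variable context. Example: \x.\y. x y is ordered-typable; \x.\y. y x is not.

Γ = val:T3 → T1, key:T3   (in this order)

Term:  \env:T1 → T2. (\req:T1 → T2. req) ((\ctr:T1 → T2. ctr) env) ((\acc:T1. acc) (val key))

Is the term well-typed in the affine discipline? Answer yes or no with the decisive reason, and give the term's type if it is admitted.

yes — no duplicate uses among val, key, env, req, ctr, acc; term : (T1 → T2) → T2
use counts: val: 1×; key: 1×; env [bound]: 1×; req [bound]: 1×; ctr [bound]: 1×; acc [bound]: 1×
uses in reading order: req, ctr, env, acc, val, key
typing: the term checks, with type (T1 → T2) → T2
all disciplines: ordered ✗ · linear ✓ · affine ✓ · relevant ✓ · unrestricted ✓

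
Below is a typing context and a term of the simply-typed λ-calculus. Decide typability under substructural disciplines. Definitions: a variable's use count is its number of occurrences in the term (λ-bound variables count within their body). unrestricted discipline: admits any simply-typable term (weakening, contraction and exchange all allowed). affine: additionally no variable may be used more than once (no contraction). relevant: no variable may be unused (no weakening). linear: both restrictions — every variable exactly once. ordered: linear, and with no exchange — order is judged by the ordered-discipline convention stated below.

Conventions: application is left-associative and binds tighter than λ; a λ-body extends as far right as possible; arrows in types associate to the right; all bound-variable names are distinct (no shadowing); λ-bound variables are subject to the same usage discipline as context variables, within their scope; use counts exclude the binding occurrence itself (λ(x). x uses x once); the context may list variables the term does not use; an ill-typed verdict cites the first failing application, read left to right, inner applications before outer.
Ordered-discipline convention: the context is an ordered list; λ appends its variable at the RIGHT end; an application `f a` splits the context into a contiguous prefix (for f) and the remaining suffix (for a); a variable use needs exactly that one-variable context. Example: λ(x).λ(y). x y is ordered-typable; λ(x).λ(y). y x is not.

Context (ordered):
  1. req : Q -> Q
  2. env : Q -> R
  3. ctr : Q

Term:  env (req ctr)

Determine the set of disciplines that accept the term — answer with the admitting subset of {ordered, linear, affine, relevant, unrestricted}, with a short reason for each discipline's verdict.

admitted in: linear, affine, relevant, unrestricted
usage: req=1, env=1, ctr=1
order of uses: env, req, ctr
typing: well-typed — term : R
ordered: ✗ — no contiguous prefix/suffix split fits env, req, ctr
linear: ✓ — each of req, env, ctr used exactly once
affine: ✓ — none of req, env, ctr used more than once
relevant: ✓ — none of req, env, ctr goes unused
unrestricted: ✓ — simply typable at R; W, C, E all held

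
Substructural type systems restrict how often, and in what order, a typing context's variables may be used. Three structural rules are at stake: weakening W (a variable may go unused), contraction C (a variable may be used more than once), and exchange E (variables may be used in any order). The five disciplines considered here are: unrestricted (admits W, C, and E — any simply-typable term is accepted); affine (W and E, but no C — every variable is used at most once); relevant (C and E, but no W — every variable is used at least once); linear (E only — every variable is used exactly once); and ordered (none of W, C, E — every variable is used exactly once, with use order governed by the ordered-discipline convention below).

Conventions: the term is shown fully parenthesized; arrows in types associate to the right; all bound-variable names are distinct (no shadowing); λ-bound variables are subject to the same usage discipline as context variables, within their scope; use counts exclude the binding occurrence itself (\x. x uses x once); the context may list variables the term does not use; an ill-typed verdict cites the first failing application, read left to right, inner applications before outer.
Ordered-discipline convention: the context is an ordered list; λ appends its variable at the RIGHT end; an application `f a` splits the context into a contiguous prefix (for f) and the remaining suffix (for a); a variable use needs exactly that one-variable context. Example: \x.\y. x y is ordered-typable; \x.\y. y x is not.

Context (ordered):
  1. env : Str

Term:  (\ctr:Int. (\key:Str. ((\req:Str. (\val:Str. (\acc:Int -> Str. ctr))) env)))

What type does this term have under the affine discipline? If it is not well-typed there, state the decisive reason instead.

term : Int -> Str -> Str -> (Int -> Str) -> Int
use counts: env=1; ctr (bound)=1; key (bound)=0; req (bound)=0; val (bound)=0; acc (bound)=0
order of uses: ctr, env
typing: ✓ — Int -> Str -> Str -> (Int -> Str) -> Int
all disciplines: ordered ✗; linear ✗; affine ✓; relevant ✗; unrestricted ✓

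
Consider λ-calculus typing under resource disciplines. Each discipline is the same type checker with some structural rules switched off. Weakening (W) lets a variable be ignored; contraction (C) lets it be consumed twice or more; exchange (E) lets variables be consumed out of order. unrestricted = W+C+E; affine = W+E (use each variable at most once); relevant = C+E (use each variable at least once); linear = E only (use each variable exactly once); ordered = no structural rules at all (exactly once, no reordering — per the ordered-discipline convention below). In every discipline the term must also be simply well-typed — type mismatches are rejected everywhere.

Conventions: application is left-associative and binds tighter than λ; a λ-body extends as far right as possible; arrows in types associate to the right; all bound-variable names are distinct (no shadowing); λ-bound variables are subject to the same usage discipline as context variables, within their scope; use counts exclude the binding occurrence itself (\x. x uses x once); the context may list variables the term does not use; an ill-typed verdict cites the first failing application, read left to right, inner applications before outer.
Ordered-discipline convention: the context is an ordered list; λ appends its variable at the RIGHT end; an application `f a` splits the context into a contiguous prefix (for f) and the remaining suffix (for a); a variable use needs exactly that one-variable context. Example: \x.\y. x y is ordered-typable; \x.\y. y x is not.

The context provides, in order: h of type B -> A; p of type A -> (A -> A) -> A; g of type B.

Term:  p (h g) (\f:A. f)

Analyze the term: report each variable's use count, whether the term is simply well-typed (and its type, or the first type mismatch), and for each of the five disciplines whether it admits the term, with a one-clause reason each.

use counts: h ×1; p ×1; g ×1; f (λ-bound) ×1
use order (left to right): p, h, g, f
typing: well-typed — term : A
ordered: ✗, no contiguous prefix/suffix split fits p, h, g, f
linear: ✓, h, p, g, f: one use apiece
affine: ✓, no duplicate uses among h, p, g, f
relevant: ✓, h, p, g, f: all used, weakening unneeded
unrestricted: ✓, type-checks (A) and nothing is barred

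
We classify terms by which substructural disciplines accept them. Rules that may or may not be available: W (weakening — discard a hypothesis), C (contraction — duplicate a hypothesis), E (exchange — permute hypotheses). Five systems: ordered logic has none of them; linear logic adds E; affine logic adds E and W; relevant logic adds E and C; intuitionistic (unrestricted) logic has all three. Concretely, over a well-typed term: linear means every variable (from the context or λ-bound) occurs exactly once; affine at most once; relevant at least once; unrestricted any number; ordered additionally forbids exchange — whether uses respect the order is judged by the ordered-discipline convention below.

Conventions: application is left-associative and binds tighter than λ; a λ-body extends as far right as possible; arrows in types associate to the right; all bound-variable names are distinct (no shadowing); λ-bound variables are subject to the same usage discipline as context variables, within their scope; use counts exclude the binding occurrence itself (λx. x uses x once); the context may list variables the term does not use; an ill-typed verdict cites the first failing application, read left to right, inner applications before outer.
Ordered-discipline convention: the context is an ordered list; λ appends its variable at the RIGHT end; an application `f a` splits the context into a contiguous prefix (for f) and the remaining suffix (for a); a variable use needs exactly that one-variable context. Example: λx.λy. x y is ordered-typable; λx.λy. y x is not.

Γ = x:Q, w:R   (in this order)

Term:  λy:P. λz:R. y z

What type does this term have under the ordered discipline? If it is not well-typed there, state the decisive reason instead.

not well-typed under ordered — a type mismatch blocks all five
use counts: x=0; w=0; y [bound]=1; z [bound]=1
left-to-right use order: y, z
typing: ill-typed: applying a non-function (P)
across the five disciplines: ordered ✗ · linear ✗ · affine ✗ · relevant ✗ · unrestricted ✗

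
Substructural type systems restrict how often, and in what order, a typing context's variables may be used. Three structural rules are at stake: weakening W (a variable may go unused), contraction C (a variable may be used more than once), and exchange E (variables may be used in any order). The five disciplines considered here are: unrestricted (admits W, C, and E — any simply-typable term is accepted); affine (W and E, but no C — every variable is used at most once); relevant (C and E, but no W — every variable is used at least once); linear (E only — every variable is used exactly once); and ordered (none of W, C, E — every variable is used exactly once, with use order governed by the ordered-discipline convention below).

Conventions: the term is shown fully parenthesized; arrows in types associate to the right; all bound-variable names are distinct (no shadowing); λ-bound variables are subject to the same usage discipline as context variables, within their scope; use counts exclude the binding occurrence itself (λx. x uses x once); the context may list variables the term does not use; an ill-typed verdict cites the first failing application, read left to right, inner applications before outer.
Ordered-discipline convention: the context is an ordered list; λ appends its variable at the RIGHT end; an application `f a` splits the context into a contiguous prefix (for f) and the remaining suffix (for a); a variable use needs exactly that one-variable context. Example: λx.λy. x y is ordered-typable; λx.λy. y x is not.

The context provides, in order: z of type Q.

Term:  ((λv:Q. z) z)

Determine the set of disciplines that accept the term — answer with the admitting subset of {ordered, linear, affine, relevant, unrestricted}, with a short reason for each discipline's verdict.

admitted in: unrestricted
use counts: z: 2×; v (λ-bound): 0×
order of uses: z, z
typing: the term checks, with type Q
ordered: ✗, needs contraction — z ×2; needs weakening: v unused
linear: ✗, needs contraction — z ×2; needs weakening: v unused
affine: ✗, needs contraction — z ×2
relevant: ✗, needs weakening: v unused
unrestricted: ✓, typability at Q is all that's needed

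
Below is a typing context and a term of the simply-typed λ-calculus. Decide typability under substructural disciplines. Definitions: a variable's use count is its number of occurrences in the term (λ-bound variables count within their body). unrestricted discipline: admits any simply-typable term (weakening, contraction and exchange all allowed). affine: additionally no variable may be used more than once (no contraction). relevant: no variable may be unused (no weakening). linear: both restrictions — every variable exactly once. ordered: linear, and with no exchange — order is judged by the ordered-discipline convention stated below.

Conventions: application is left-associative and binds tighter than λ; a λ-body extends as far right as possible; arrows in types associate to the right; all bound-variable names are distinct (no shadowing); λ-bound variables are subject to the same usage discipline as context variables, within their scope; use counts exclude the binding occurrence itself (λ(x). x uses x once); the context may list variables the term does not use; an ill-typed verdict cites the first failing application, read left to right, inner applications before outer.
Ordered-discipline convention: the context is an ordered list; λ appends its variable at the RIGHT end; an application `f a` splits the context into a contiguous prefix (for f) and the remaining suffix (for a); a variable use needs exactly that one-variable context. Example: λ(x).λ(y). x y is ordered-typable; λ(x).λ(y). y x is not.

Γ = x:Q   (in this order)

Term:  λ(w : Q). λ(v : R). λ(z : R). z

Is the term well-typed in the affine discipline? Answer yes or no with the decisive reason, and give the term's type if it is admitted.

yes — x, w, v, z: no repeats, contraction unneeded; term : Q -> R -> R -> R
counts: x: 0×, w (λ-bound): 0×, v (λ-bound): 0×, z (λ-bound): 1×
uses in reading order: z
typing: well-typed at Q -> R -> R -> R
per-discipline verdicts: ordered ✗ · linear ✗ · affine ✓ · relevant ✗ · unrestricted ✓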